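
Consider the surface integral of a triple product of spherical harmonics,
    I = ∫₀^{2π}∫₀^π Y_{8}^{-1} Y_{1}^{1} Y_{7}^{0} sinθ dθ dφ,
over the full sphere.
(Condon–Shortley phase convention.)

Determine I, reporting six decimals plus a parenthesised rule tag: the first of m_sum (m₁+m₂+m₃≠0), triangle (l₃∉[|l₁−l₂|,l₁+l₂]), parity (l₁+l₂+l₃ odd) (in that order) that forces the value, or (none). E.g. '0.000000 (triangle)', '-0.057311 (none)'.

m-sum 0 ✓  L=16 even ✓  7≤7≤9 ✓
Π(2lᵢ+1) = 17×3×15 = 765
triangle coeff Δ(8,1,7) = 1/2040
Σ_t [1,1]: t=1:−1/25401600 = -1/25401600
(3j)²=8/255 [(8 1 7; 0 0 0)], sign=+1
Σ_t [2,2]: t=2:+1/50803200 = 1/50803200
(3j)²=3/170 [(8 1 7; -1 1 0)], sign=-1
⇒ 4πI² = 36/85
I = (-1)√(36/85/(4π)) = -0.18358486
No selection rule forces the value: the integral is nonzero (none).

-0.183585 (none)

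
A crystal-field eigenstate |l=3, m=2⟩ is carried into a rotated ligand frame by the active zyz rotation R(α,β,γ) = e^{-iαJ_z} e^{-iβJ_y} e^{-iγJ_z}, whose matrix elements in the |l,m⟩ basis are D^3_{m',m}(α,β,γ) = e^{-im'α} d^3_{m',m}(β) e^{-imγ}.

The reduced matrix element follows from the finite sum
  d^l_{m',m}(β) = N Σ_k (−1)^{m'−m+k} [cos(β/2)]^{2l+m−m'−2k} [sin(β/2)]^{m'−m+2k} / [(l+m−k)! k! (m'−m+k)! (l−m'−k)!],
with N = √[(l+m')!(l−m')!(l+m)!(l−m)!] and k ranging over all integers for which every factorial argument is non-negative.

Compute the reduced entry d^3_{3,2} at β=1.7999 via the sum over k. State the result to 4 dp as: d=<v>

d^3_{3,2}(β=1.7999) via the finite sum:
Half-angle: c=0.621649, s=0.783296. N=√(720·1·120·1)=293.938769
k∈{0} keeps every argument non-negative
  k=0: (−1)^1·293.9388/(120)·0.6216^5·0.7833^1 = -0.178126
d^3_{3,2}(1.7999) = -0.178126

d=-0.1781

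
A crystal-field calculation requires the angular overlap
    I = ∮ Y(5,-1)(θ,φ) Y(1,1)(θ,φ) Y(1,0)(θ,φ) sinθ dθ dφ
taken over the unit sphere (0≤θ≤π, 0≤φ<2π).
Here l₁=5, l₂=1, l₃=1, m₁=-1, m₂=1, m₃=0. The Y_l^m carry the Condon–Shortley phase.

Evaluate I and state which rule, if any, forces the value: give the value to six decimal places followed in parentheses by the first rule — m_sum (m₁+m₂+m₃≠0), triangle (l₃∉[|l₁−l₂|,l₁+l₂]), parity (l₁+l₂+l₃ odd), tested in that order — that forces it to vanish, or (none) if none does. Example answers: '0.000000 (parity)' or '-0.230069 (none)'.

|5−1|≤1≤5+1 violated ⇒ I = 0

0.000000 (triangle)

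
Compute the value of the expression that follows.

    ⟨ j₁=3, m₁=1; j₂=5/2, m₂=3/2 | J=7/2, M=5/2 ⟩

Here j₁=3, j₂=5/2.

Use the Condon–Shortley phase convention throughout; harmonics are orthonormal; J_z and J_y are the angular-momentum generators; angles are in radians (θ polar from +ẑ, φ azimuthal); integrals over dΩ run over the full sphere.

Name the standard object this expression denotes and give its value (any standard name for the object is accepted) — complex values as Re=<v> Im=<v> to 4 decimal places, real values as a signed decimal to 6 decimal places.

Clebsch–Gordan coefficient, −√(10/63) ≈ -0.398410

This is a Clebsch–Gordan (vector-coupling) coefficient.
j₁+j₂−J=2  J+j₁−j₂=4  J−j₁+j₂=3  j₁+j₂+J+1=10
(j₁±m₁, j₂±m₂, J±M) = (4,2,4,1,6,1)
P² = 18432/35
sum k=1..2:
  [1] −1/36 = -1/36
  [2] +1/96 = 1/96
S = -5/288
C² = P²·S² = 10/63 ; C = -0.398410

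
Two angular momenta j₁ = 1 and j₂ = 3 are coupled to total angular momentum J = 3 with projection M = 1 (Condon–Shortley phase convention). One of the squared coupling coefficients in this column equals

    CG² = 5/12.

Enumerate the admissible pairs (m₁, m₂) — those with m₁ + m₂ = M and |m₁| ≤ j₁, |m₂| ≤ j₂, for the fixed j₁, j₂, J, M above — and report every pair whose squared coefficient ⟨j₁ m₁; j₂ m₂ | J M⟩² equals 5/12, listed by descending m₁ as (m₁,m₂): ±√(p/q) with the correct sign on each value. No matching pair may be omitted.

Admissible pairs with m₁+m₂ = M = 1: (-1,2), (0,1), (1,0)
  (m₁,m₂)=(1,0): CG² = 1/2, CG = +√(1/2)
  (m₁,m₂)=(0,1): CG² = 1/12, CG = −√(1/12)
  (m₁,m₂)=(-1,2): CG² = 5/12, CG = −√(5/12)   ← matches the target
Pairs with CG² = 5/12: (-1,2): −√(5/12)

(-1,2): −√(5/12)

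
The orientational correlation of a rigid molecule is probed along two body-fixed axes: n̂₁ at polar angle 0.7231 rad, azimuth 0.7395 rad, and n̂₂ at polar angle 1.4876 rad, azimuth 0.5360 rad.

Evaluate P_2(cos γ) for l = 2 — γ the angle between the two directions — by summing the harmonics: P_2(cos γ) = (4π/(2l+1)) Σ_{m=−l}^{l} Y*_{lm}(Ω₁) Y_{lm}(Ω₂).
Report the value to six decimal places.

0.252154

Addition theorem: P_2(cos γ) = (4π/5) Σ_m Y*_{lm}(Ω₁) Y_{lm}(Ω₂), m = −2…2:
  term(m=-2) = (0.059581, 0.025684)   from Y*(Ω₁)=(0.015504, 0.168423), Y(Ω₂)=(0.183506, -0.336868)
  term(m=-1) = (0.024015, 0.004956)   from Y*(Ω₁)=(0.283169, 0.258299), Y(Ω₂)=(0.055005, -0.032673)
  term(m=+0) = (-0.066864, 0.000000)   from Y*(Ω₁)=(0.216488, -0.000000), Y(Ω₂)=(-0.308858, 0.000000)
  term(m=+1) = (0.024015, -0.004956)   from Y*(Ω₁)=(-0.283169, 0.258299), Y(Ω₂)=(-0.055005, -0.032673)
  term(m=+2) = (0.059581, -0.025684)   from Y*(Ω₁)=(0.015504, -0.168423), Y(Ω₂)=(0.183506, 0.336868)
Σ over m = (0.100329, 0.000000); ×(4π/5) → (0.252154, 0.000000). Real part: 0.252154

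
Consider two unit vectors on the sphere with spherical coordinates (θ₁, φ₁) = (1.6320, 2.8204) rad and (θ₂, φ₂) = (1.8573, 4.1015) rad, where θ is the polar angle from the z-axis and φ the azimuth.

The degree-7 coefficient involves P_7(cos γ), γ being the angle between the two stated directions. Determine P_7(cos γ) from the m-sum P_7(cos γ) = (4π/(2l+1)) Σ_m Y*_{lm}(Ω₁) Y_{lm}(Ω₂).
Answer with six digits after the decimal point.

Term-by-term m-sum for l=7 (normalisation 4π/15 = 0.837758):
  [-7]  conj(Y_{7,-7})(Ω₁) = (0.309383, 0.384508) ; Y_{7,-7}(Ω₂) = (-0.338686, 0.157864) ; Δ = (-0.165484, -0.081387)
  [-6]  conj(Y_{7,-6})(Ω₁) = (0.039477, 0.106050) ; Y_{7,-6}(Ω₂) = (-0.356692, -0.206004) ; Δ = (0.007765, -0.045960)
  [-5]  conj(Y_{7,-5})(Ω₁) = (-0.012159, -0.345613) ; Y_{7,-5}(Ω₂) = (-0.000991, -0.011345) ; Δ = (-0.003909, 0.000481)
  [-4]  conj(Y_{7,-4})(Ω₁) = (0.037098, -0.126146) ; Y_{7,-4}(Ω₂) = (-0.263894, 0.221390) ; Δ = (0.018137, 0.041502)
  [-3]  conj(Y_{7,-3})(Ω₁) = (-0.172941, 0.248913) ; Y_{7,-3}(Ω₂) = (-0.128169, -0.034352) ; Δ = (0.030716, -0.025962)
  [-2]  conj(Y_{7,-2})(Ω₁) = (-0.111378, 0.083340) ; Y_{7,-2}(Ω₂) = (0.099160, 0.272480) ; Δ = (-0.033753, -0.022084)
  [-1]  conj(Y_{7,-1})(Ω₁) = (0.272335, -0.090609) ; Y_{7,-1}(Ω₂) = (-0.099911, 0.142680) ; Δ = (-0.014281, 0.047910)
  [+0]  conj(Y_{7,0})(Ω₁) = (0.141301, -0.000000) ; Y_{7,0}(Ω₂) = (0.271022, 0.000000) ; Δ = (0.038296, 0.000000)
  [+1]  conj(Y_{7,1})(Ω₁) = (-0.272335, -0.090609) ; Y_{7,1}(Ω₂) = (0.099911, 0.142680) ; Δ = (-0.014281, -0.047910)
  [+2]  conj(Y_{7,2})(Ω₁) = (-0.111378, -0.083340) ; Y_{7,2}(Ω₂) = (0.099160, -0.272480) ; Δ = (-0.033753, 0.022084)
  [+3]  conj(Y_{7,3})(Ω₁) = (0.172941, 0.248913) ; Y_{7,3}(Ω₂) = (0.128169, -0.034352) ; Δ = (0.030716, 0.025962)
  [+4]  conj(Y_{7,4})(Ω₁) = (0.037098, 0.126146) ; Y_{7,4}(Ω₂) = (-0.263894, -0.221390) ; Δ = (0.018137, -0.041502)
  [+5]  conj(Y_{7,5})(Ω₁) = (0.012159, -0.345613) ; Y_{7,5}(Ω₂) = (0.000991, -0.011345) ; Δ = (-0.003909, -0.000481)
  [+6]  conj(Y_{7,6})(Ω₁) = (0.039477, -0.106050) ; Y_{7,6}(Ω₂) = (-0.356692, 0.206004) ; Δ = (0.007765, 0.045960)
  [+7]  conj(Y_{7,7})(Ω₁) = (-0.309383, 0.384508) ; Y_{7,7}(Ω₂) = (0.338686, 0.157864) ; Δ = (-0.165484, 0.081387)
Σ over m = (-0.283319, -0.000000); ×(4π/15) → (-0.237352, -0.000000). Real part: -0.237352

-0.237352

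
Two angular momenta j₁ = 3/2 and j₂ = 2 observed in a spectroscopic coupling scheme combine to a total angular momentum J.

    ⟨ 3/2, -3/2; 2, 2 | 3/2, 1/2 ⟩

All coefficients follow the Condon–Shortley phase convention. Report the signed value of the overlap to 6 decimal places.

+0.632456

√[4·2!1!2!/6! · 0!3!4!0!2!1!] = √(32/5)
  +(−1)^2/∏(2,0,1,2,0,0)! = 1/4  (running 1/4)
⟨..|..⟩ = √(32/5)·(1/4) = +0.632456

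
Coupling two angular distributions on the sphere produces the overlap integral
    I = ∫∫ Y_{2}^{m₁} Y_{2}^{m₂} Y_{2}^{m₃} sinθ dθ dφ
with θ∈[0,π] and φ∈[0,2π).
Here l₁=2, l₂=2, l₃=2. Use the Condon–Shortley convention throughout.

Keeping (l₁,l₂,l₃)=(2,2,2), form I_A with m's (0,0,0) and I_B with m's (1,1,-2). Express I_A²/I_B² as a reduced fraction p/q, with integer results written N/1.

2/3

Same 2,2,2: normalisation and zero-m 3j drop out of the ratio.
A: Δ: 2! 2! 2! / 7! → 1/630; sum: t=0:+1/8 t=1:−1/1 t=2:+1/8 = -3/4; 3j²(2 2 2; 0 0 0) = Δ·Π!·Σ² = 2/35  (sign -1)
B: Δ: 2! 2! 2! / 7! → 1/630; sum: t=1:−1/4 = -1/4; 3j²(2 2 2; 1 1 -2) = Δ·Π!·Σ² = 3/35  (sign -1)
I_A²/I_B² = (2/35)/(3/35) = 2/3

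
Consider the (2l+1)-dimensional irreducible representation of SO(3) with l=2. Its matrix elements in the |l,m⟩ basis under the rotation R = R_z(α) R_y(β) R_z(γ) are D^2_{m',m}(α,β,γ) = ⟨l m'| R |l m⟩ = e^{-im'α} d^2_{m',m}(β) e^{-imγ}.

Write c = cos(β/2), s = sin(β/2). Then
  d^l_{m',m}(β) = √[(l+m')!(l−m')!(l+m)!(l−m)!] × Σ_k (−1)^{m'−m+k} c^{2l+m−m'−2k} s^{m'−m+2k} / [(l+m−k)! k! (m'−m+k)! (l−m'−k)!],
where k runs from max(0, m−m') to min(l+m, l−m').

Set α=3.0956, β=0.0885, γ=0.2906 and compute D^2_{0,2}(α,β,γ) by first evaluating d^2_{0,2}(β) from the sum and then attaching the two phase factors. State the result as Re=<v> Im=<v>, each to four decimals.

Re=0.0040 Im=-0.0026

First d^2_{0,2}(β=0.0885), then the phase factors e^{-i(0)α} and e^{-i(2)γ}:
Half-angle: c=0.999021, s=0.044236. N=√(2·2·24·1)=9.797959
Admissible k: 2..2 (factorial args all ≥0)
  k=2: (−1)^0·9.7980/(4)·0.9990^2·0.0442^2 = +0.004784
d^2_{0,2}(0.0885) = +0.004784
Attach z-rotation phases: D = e^{-i(0)(3.0956)}·(+0.004784)·e^{-i(2)(0.2906)} = +0.003998-0.002626i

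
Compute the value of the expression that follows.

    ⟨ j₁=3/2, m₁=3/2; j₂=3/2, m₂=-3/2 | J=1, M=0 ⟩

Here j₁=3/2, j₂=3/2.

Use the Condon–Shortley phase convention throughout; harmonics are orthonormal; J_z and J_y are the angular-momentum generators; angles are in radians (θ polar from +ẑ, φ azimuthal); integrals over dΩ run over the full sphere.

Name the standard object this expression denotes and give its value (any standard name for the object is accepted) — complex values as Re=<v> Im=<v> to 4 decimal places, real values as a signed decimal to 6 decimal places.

This is a Clebsch–Gordan (vector-coupling) coefficient.
√[3·2!1!1!/5! · 3!0!0!3!1!1!] = √(9/5)
  +(−1)^0/∏(0,2,0,0,1,1)! = 1/2  (running 1/2)
⟨..|..⟩ = √(9/5)·(1/2) = +0.670820

Clebsch–Gordan coefficient, +√(9/20) ≈ +0.670820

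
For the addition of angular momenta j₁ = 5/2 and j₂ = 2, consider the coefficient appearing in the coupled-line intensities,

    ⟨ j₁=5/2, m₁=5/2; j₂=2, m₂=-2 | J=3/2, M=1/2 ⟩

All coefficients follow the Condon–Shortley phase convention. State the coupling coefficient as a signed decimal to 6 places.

+0.617213

triangle: 3!·2!·1!/7! = 12/5040
(j±m)!: 5!·0!·0!·4!·2!·1! = 5760
prefactor² = (2J+1)·Δ·N² = 384/7
  k=0: +1/(0!·3!·0!·0!·2!·1!) = 1/12
Σ = 1/12  ⇒  CG² = 384/7·(1/12)² = 8/21
CG = +√(8/21) = +0.617213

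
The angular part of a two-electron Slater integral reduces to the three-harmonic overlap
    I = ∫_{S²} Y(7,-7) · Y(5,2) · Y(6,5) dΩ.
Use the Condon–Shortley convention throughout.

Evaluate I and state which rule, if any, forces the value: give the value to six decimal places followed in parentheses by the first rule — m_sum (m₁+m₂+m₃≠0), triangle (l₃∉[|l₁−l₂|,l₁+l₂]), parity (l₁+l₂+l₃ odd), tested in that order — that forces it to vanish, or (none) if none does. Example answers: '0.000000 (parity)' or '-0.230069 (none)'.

m-sum 0 ✓  L=18 even ✓  2≤6≤12 ✓
Π(2lᵢ+1) = 15×11×13 = 2145
triangle coeff Δ(7,5,6) = 1/174594420
Σ_t [1,5]: t=1:−1/4147200 t=2:+1/207360 t=3:−1/82944 t=4:+1/207360 t=5:−1/4147200 = -1/345600
(3j)²=420/46189 [(7 5 6; 0 0 0)], sign=-1
Σ_t [6,6]: t=6:+1/174182400 = 1/174182400
(3j)²=77/3876 [(7 5 6; -7 2 5)], sign=-1
⇒ 4πI² = 40425/104329
I = (+1)√(40425/104329/(4π)) = 0.17559719
No selection rule forces the value: the integral is nonzero (none).

0.175597 (none)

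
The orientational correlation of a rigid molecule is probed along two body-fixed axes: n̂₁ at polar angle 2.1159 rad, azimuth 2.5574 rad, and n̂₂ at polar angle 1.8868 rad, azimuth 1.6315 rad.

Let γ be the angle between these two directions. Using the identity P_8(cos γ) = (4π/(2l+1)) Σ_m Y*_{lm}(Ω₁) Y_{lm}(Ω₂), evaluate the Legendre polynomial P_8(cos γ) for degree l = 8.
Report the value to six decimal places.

0.302902

Summing Y*_{l m}(θ₁,φ₁)·Y_{l m}(θ₂,φ₂) over m ∈ [−8, 8]; prefactor 4π/(2·8+1) = 0.739198:
  term(m=-8) = 0.02185 + 0.04561j   from Y*(Ω₁)=-0.00572 + 0.14719j, Y(Ω₂)=0.30365 - 0.16026j
  term(m=-7) = 0.15729 + 0.03158j   from Y*(Ω₁)=-0.20847 + 0.29015j, Y(Ω₂)=-0.18512 - 0.40911j
  term(m=-6) = 0.04149 - 0.03696j   from Y*(Ω₁)=-0.41703 + 0.15867j, Y(Ω₂)=-0.11636 + 0.04436j
  term(m=-5) = 0.00501 + 0.06032j   from Y*(Ω₁)=-0.19421 - 0.04356j, Y(Ω₂)=-0.09089 - 0.29022j
  term(m=-4) = -0.04939 - 0.03110j   from Y*(Ω₁)=0.16196 + 0.16838j, Y(Ω₂)=-0.24248 + 0.06006j
  term(m=-3) = 0.06160 - 0.02346j   from Y*(Ω₁)=0.05995 + 0.32615j, Y(Ω₂)=-0.03600 - 0.19547j
  term(m=-2) = -0.00589 + 0.02041j   from Y*(Ω₁)=0.02908 - 0.06832j, Y(Ω₂)=-0.28407 + 0.03466j
  term(m=-1) = -0.03062 - 0.04070j   from Y*(Ω₁)=0.28655 - 0.18946j, Y(Ω₂)=-0.00899 - 0.14799j
  term(m=+0) = 0.00708 + 0.00000j   from Y*(Ω₁)=-0.02411 + 0.00000j, Y(Ω₂)=-0.29360 + 0.00000j
  term(m=+1) = -0.03062 + 0.04070j   from Y*(Ω₁)=-0.28655 - 0.18946j, Y(Ω₂)=0.00899 - 0.14799j
  term(m=+2) = -0.00589 - 0.02041j   from Y*(Ω₁)=0.02908 + 0.06832j, Y(Ω₂)=-0.28407 - 0.03466j
  term(m=+3) = 0.06160 + 0.02346j   from Y*(Ω₁)=-0.05995 + 0.32615j, Y(Ω₂)=0.03600 - 0.19547j
  term(m=+4) = -0.04939 + 0.03110j   from Y*(Ω₁)=0.16196 - 0.16838j, Y(Ω₂)=-0.24248 - 0.06006j
  term(m=+5) = 0.00501 - 0.06032j   from Y*(Ω₁)=0.19421 - 0.04356j, Y(Ω₂)=0.09089 - 0.29022j
  term(m=+6) = 0.04149 + 0.03696j   from Y*(Ω₁)=-0.41703 - 0.15867j, Y(Ω₂)=-0.11636 - 0.04436j
  term(m=+7) = 0.15729 - 0.03158j   from Y*(Ω₁)=0.20847 + 0.29015j, Y(Ω₂)=0.18512 - 0.40911j
  term(m=+8) = 0.02185 - 0.04561j   from Y*(Ω₁)=-0.00572 - 0.14719j, Y(Ω₂)=0.30365 + 0.16026j
Accumulated sum 0.40977 + 0.00000j; after 4π/(2l+1) scaling, 0.30290 + 0.00000j ⇒ P_8 = 0.302902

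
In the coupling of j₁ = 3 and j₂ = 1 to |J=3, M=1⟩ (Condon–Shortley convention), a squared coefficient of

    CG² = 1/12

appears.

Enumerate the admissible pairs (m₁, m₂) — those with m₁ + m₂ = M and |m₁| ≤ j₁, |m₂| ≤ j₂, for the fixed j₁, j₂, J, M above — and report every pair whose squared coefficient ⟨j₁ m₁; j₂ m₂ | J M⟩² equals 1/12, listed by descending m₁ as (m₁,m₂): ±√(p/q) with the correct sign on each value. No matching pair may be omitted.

(1,0): +√(1/12)

Admissible pairs with m₁+m₂ = M = 1: (0,1), (1,0), (2,-1)
  (m₁,m₂)=(2,-1): CG² = 5/12, CG = +√(5/12)
  (m₁,m₂)=(1,0): CG² = 1/12, CG = +√(1/12)   ← matches the target
  (m₁,m₂)=(0,1): CG² = 1/2, CG = −√(1/2)
Pairs with CG² = 1/12: (1,0): +√(1/12)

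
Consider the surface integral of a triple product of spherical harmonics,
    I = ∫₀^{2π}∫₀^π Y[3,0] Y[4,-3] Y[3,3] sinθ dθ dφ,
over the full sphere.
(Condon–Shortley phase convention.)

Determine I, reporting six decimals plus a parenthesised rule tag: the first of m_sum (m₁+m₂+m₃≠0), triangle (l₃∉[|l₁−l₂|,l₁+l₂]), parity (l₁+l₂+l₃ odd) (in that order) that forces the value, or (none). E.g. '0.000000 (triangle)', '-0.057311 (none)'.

0.203551 (none)

Checks pass: Σm=0; 10 even; l₃=3∈[1,7].
(2·3+1)(2·4+1)(2·3+1) = 441
Δ: 4! 2! 4! / 11! → 1/34650
sum: t=1:−1/72 t=2:+1/16 t=3:−1/72 = 5/144
3j²(3 4 3; 0 0 0) = Δ·Π!·Σ² = 2/77  (sign -1)
sum: t=1:−1/288 = -1/288
3j²(3 4 3; 0 -3 3) = Δ·Π!·Σ² = 1/22  (sign -1)
combine: 4πI² = 441·2/77·1/22 = 63/121
take √, sign +1: I = 0.20355073
No selection rule forces the value: the integral is nonzero (none).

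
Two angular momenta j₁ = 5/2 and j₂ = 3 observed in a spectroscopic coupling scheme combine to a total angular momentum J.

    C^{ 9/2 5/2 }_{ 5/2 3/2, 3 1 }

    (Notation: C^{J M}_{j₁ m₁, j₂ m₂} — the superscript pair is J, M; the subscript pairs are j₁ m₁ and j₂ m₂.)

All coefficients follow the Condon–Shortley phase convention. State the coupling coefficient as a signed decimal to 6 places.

+0.317821  (= +√(10/99))

j₁+j₂−J=1  J+j₁−j₂=4  J−j₁+j₂=5  j₁+j₂+J+1=11
(j₁±m₁, j₂±m₂, J±M) = (4,1,4,2,7,2)
P² = 92160/11
sum k=0..1:
  [0] +1/144 = 1/144
  [1] −1/288 = -1/288
S = 1/288
C² = P²·S² = 10/99 ; C = +0.317821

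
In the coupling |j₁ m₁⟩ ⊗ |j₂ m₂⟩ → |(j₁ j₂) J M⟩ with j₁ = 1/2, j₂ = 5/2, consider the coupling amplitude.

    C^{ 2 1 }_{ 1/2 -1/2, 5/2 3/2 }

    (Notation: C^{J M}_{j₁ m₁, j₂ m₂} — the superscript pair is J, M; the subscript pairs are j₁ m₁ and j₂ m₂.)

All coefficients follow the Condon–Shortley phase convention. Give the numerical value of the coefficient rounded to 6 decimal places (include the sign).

j₁+j₂−J=1  J+j₁−j₂=0  J−j₁+j₂=4  j₁+j₂+J+1=6
(j₁±m₁, j₂±m₂, J±M) = (0,1,4,1,3,1)
P² = 24
sum k=1..1:
  [1] −1/6 = -1/6
S = -1/6
C² = P²·S² = 2/3 ; C = -0.816497

−√(2/3) ≈ -0.816497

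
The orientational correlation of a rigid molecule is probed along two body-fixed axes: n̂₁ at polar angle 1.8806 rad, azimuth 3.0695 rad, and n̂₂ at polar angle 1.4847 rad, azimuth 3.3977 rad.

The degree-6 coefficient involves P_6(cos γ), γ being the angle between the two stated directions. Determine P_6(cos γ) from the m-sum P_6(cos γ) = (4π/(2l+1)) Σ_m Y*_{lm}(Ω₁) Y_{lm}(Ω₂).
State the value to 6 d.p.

-0.358137

Summing Y*_{l m}(θ₁,φ₁)·Y_{l m}(θ₂,φ₂) over m ∈ [−6, 6]; prefactor 4π/(2·6+1) = 0.966644:
  m=-6: (0.327309, -0.151124) × (0.016132, -0.472171) = (-0.066077, -0.156984)  (running Σ = (-0.066077, -0.156984))
  m=-5: (0.374080, -0.141003) × (-0.040427, 0.135346) = (0.003961, 0.056331)  (running Σ = (-0.062115, -0.100653))
  m=-4: (0.006308, -0.001871) × (-0.167791, 0.275919) = (-0.000542, 0.002054)  (running Σ = (-0.062658, -0.098599))
  m=-3: (-0.331364, 0.072806) × (0.116256, -0.112352) = (-0.030343, 0.045693)  (running Σ = (-0.093001, -0.052906))
  m=-2: (-0.113420, 0.016468) × (0.244799, -0.137643) = (-0.025498, 0.019643)  (running Σ = (-0.118499, -0.033263))
  m=-1: (0.297879, -0.021512) × (-0.163204, 0.042736) = (-0.047696, 0.016241)  (running Σ = (-0.166195, -0.017022))
  m=0: (0.141351, -0.000000) × (-0.269580, 0.000000) = (-0.038105, 0.000000)  (running Σ = (-0.204300, -0.017022))
  m=1: (-0.297879, -0.021512) × (0.163204, 0.042736) = (-0.047696, -0.016241)  (running Σ = (-0.251996, -0.033263))
  m=2: (-0.113420, -0.016468) × (0.244799, 0.137643) = (-0.025498, -0.019643)  (running Σ = (-0.277495, -0.052906))
  m=3: (0.331364, 0.072806) × (-0.116256, -0.112352) = (-0.030343, -0.045693)  (running Σ = (-0.307838, -0.098599))
  m=4: (0.006308, 0.001871) × (-0.167791, -0.275919) = (-0.000542, -0.002054)  (running Σ = (-0.308380, -0.100653))
  m=5: (-0.374080, -0.141003) × (0.040427, 0.135346) = (0.003961, -0.056331)  (running Σ = (-0.304419, -0.156984))
  m=6: (0.327309, 0.151124) × (0.016132, 0.472171) = (-0.066077, 0.156984)  (running Σ = (-0.370495, 0.000000))
Accumulated sum (-0.370495, 0.000000); after 4π/(2l+1) scaling, (-0.358137, 0.000000) ⇒ P_6 = -0.358137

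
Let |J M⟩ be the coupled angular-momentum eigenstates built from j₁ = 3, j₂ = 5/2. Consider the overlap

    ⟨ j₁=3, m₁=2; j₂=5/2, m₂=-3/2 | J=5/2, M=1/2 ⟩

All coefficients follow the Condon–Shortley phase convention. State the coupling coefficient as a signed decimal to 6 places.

triangle: 3!×3!×2!/9! = 72/362880
(j±m)!: 5!×1!×1!×4!×3!×2! = 34560
prefactor² = (2J+1)×Δ×N² = 288/7
  k=0: +1/(0!×3!×1!×1!×2!×1!) = 1/12
  k=1: −1/(1!×2!×0!×0!×3!×2!) = -1/24
Σ = 1/24  ⇒  CG² = 288/7×(1/24)² = 1/14
CG = +√(1/14) = +0.267261

+0.267261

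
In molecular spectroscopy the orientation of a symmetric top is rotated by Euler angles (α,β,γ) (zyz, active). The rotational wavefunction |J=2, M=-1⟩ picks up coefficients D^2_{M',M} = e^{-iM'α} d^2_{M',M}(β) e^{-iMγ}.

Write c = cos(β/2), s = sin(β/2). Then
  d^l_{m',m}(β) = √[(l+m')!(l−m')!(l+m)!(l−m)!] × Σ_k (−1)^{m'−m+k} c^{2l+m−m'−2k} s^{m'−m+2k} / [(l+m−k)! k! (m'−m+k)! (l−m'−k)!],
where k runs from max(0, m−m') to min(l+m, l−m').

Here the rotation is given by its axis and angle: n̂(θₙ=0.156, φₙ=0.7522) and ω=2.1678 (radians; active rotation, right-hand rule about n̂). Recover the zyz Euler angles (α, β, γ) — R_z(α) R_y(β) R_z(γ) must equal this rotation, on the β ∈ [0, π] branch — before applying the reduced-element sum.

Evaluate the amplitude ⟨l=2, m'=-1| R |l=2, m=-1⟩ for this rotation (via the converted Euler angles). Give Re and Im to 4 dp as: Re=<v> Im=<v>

Axis–angle → zyz. n̂ = (sinθₙcosφₙ, sinθₙsinφₙ, cosθₙ) = (+0.113448, +0.106155, +0.987857), ω = 2.1678.
R = I cosω + sinω [n̂]ₓ + (1−cosω) n̂n̂ᵀ gives
  R = [-0.542061, -0.798168, +0.262865; +0.835794, -0.544563, +0.069994; +0.087280, +0.257642, +0.962290]
β = atan2(√(R₁₃²+R₂₃²), R₃₃) = 0.275496; α = atan2(R₂₃, R₁₃) mod 2π = 0.260234; γ = atan2(R₃₂, −R₃₁) mod 2π = 1.897427
D^2_{-1,-1}(0.2602,0.2755,1.8974) = e^{-i·-1·0.2602}·d^2_{-1,-1}(0.2755)·e^{-i·-1·1.8974}. Compute d first:
Half-angle: c=0.990528, s=0.137313. N=√(1·6·1·6)=6.000000
Admissible k: 0..1 (factorial args all ≥0)
  k=0: (−1)^0·6.0000/(6)·0.9905^4·0.1373^0 = +0.962646
  k=1: (−1)^1·6.0000/(2)·0.9905^2·0.1373^2 = -0.055498
d^2_{-1,-1}(0.2755) = +0.962646 -0.055498 = +0.907148
D = (+0.966330+0.257307i)·(+0.907148)·(-0.320854+0.947129i) = -0.502336+0.755365i

Re=-0.5023 Im=0.7554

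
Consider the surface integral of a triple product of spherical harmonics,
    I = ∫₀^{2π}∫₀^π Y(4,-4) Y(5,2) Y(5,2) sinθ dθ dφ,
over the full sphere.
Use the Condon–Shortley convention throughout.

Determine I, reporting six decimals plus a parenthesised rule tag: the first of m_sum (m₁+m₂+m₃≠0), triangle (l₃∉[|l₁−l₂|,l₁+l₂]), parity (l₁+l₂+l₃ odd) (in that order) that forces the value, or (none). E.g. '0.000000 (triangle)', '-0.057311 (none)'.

Rules hold: Σm=0, L=14 even, 1≤5≤9.
N = 9·11·11 = 1089
Δ = 4!·4!·6!/15! = 1/3153150
Racah Σ t=0..4: t=0:+1/69120 t=1:−1/1728 t=2:+1/576 t=3:−1/1728 t=4:+1/69120 = 7/11520
⇒ 3j(4 5 5; 0 0 0)² = 2/143, sgn -1
Racah Σ t=4..4: t=4:+1/20736 = 1/20736
⇒ 3j(4 5 5; -4 2 2)² = 35/1287, sgn -1
4πI² = N·(3j₀)²·(3jₘ)² = 70/169
I = +1·√(0.414201/4π) = 0.18155187
No selection rule forces the value: the integral is nonzero (none).

0.181552 (none)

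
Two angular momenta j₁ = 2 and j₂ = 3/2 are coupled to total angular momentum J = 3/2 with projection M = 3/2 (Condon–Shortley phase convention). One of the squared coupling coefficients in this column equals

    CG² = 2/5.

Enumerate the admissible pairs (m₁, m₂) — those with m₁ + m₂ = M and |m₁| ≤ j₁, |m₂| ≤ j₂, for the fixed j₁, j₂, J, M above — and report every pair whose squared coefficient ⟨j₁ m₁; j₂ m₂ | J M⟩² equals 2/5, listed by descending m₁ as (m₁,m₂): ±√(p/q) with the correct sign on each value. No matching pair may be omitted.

Admissible pairs with m₁+m₂ = M = 3/2: (0,3/2), (1,1/2), (2,-1/2)
  (m₁,m₂)=(2,-1/2): CG² = 2/5, CG = +√(2/5)   ← matches the target
  (m₁,m₂)=(1,1/2): CG² = 2/5, CG = −√(2/5)   ← matches the target
  (m₁,m₂)=(0,3/2): CG² = 1/5, CG = +√(1/5)
Pairs with CG² = 2/5: (2,-1/2): +√(2/5); (1,1/2): −√(2/5)

(2,-1/2): +√(2/5); (1,1/2): −√(2/5)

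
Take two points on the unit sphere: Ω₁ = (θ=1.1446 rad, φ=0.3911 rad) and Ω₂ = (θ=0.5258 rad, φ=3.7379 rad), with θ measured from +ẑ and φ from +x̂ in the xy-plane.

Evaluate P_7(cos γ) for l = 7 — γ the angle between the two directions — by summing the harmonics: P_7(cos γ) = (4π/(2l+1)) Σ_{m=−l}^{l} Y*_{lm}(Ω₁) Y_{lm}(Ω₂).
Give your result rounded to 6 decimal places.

Term-by-term m-sum for l=7 (normalisation 4π/15 = 0.837758):
  m=-7: (-0.238607, 0.101978) × (0.002057, -0.003445) = (-0.000139, 0.001032)  (running Σ = (-0.000139, 0.001032))
  m=-6: (-0.308699, 0.314680) × (-0.023446, 0.010931) = (0.003798, -0.010752)  (running Σ = (0.003659, -0.009721))
  m=-5: (-0.105306, 0.260093) × (0.100665, 0.016251) = (-0.014827, 0.024471)  (running Σ = (-0.011169, 0.014750))
  m=-4: (-0.001038, -0.162285) × (-0.197022, -0.185901) = (-0.029964, 0.032167)  (running Σ = (-0.041133, 0.046917))
  m=-3: (-0.132655, -0.315961) × (0.101871, 0.459600) = (0.131702, -0.093155)  (running Σ = (0.090569, -0.046239))
  m=-2: (0.014344, 0.014253) × (0.160339, -0.403566) = (0.008052, -0.003504)  (running Σ = (0.098621, -0.049742))
  m=-1: (0.309464, 0.127605) × (0.037764, -0.025631) = (0.014957, -0.003113)  (running Σ = (0.113578, -0.052855))
  m=0: (0.020761, -0.000000) × (-0.447447, 0.000000) = (-0.009290, 0.000000)  (running Σ = (0.104289, -0.052855))
  m=1: (-0.309464, 0.127605) × (-0.037764, -0.025631) = (0.014957, 0.003113)  (running Σ = (0.119246, -0.049742))
  m=2: (0.014344, -0.014253) × (0.160339, 0.403566) = (0.008052, 0.003504)  (running Σ = (0.127298, -0.046239))
  m=3: (0.132655, -0.315961) × (-0.101871, 0.459600) = (0.131702, 0.093155)  (running Σ = (0.259000, 0.046917))
  m=4: (-0.001038, 0.162285) × (-0.197022, 0.185901) = (-0.029964, -0.032167)  (running Σ = (0.229035, 0.014750))
  m=5: (0.105306, 0.260093) × (-0.100665, 0.016251) = (-0.014827, -0.024471)  (running Σ = (0.214208, -0.009721))
  m=6: (-0.308699, -0.314680) × (-0.023446, -0.010931) = (0.003798, 0.010752)  (running Σ = (0.218006, 0.001032))
  m=7: (0.238607, 0.101978) × (-0.002057, -0.003445) = (-0.000139, -0.001032)  (running Σ = (0.217867, 0.000000))
Σ over m = (0.217867, 0.000000); ×(4π/15) → (0.182520, 0.000000). Real part: 0.182520

0.182520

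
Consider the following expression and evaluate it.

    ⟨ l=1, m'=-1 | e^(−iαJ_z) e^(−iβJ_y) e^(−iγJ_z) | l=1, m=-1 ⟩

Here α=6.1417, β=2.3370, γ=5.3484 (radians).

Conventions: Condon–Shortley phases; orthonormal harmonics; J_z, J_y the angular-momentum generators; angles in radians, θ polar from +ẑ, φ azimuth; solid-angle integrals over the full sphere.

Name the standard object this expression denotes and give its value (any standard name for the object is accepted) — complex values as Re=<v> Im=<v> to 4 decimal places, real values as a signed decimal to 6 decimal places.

This is a Wigner D-matrix element — the rotation-matrix element ⟨l m'| R(α,β,γ) |l m⟩ in the angular-momentum basis.
Split into d^1_{-1,-1}(β=2.3370) × two z-phases.
Half-angle: c=0.391532, s=0.920164. N=√(1·2·1·2)=2.000000
Admissible k: 0..0 (factorial args all ≥0)
  k=0: (−1)^0·2.0000/(2)·0.3915^2·0.9202^0 = +0.153298
d^1_{-1,-1}(2.3370) = +0.153298
D = (+0.990008-0.141014i)·(+0.153298)·(+0.593991-0.804472i) = +0.072757-0.134932i

Wigner D-matrix element, Re=0.0728 Im=-0.1349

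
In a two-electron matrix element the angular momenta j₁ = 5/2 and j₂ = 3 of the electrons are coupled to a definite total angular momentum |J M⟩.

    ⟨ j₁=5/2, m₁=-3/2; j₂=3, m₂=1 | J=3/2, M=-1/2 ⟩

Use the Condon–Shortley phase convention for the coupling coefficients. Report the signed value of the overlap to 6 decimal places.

triangle: 4!·1!·2!/8! = 48/40320
(j±m)!: 1!·4!·4!·2!·1!·2! = 2304
prefactor² = (2J+1)·Δ·N² = 384/35
  k=3: −1/(3!·1!·1!·1!·0!·1!) = -1/6
  k=4: +1/(4!·0!·0!·0!·1!·2!) = 1/48
Σ = -7/48  ⇒  CG² = 384/35·(-7/48)² = 7/30
CG = −√(7/30) = -0.483046

−√(7/30) = -0.483046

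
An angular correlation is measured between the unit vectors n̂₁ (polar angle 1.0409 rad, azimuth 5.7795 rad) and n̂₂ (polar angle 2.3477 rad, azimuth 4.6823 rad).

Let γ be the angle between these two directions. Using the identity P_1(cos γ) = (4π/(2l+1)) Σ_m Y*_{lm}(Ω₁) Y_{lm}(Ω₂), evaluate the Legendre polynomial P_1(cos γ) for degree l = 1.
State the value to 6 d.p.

Expand P_1 via completeness: Σ_{m} conj(Y_{1,m}) at Ω₁ times Y_{1,m} at Ω₂ —
  [-1]  conj(Y_{1,-1})(Ω₁) = 0.26109 - 0.14389j ; Y_{1,-1}(Ω₂) = -0.00741 + 0.24626j ; Δ = 0.03350 + 0.06536j
  [+0]  conj(Y_{1,0})(Ω₁) = 0.24696 + 0.00000j ; Y_{1,0}(Ω₂) = -0.34255 + 0.00000j ; Δ = -0.08460 + 0.00000j
  [+1]  conj(Y_{1,1})(Ω₁) = -0.26109 - 0.14389j ; Y_{1,1}(Ω₂) = 0.00741 + 0.24626j ; Δ = 0.03350 - 0.06536j
Total Σ_m = -0.01760 + 0.00000j. Multiply by 4.188790: -0.07372 + 0.00000j. P_1(cos γ) = -0.073724

-0.073724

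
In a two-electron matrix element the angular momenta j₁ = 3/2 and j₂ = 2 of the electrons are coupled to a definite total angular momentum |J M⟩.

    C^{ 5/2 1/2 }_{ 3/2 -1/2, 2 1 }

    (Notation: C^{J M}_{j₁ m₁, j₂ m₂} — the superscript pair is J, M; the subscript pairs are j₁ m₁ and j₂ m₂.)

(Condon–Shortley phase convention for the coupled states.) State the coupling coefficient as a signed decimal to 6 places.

-0.597614

triangle: 1!*2!*3!/7! = 12/5040
(j±m)!: 1!*2!*3!*1!*3!*2! = 144
prefactor² = (2J+1)*Δ*N² = 72/35
  k=0: +1/(0!*1!*2!*3!*0!*0!) = 1/12
  k=1: −1/(1!*0!*1!*2!*1!*1!) = -1/2
Σ = -5/12  ⇒  CG² = 72/35*(-5/12)² = 5/14
CG = −√(5/14) = -0.597614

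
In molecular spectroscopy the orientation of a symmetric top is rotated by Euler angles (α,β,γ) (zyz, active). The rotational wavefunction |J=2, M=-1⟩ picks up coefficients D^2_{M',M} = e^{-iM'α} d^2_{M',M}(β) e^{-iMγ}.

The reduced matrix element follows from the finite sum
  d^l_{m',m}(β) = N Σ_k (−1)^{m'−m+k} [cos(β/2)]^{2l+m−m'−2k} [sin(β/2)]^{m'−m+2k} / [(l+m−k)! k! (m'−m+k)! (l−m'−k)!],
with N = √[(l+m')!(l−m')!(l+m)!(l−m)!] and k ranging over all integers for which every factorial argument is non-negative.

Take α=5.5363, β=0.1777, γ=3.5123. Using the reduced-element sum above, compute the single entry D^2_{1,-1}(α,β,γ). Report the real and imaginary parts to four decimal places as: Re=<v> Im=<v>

Split into d^2_{1,-1}(β=0.1777) × two z-phases.
c=cos(0.177700/2)=0.996055, s=sin(0.177700/2)=0.088733; N=√[6·1·1·6]=6.000000
The bounds max(0,m−m')=0 and min(l+m,l−m')=1 give 2 terms
  k=0: (−1)^2·6.0000/(2)·0.9961^2·0.0887^2 = +0.023435
  k=1: (−1)^3·6.0000/(6)·0.9961^0·0.0887^4 = -0.000062
d^2_{1,-1}(0.1777) = +0.023435 -0.000062 = +0.023373
Attach z-rotation phases: D = e^{-i(1)(5.5363)}·(+0.023373)·e^{-i(-1)(3.5123)} = -0.010234-0.021013i

Re=-0.0102 Im=-0.0210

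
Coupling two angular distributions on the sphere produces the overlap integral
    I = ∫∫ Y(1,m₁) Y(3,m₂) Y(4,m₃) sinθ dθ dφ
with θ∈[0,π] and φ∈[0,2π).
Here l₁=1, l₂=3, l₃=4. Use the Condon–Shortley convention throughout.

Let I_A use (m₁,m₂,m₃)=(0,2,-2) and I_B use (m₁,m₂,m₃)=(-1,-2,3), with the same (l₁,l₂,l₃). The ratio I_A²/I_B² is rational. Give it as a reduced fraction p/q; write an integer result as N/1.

l's match ⇒ only the (l;m) 3-j factors differ between A and B.
A: triangle coeff Δ(1,3,4) = 1/252; Σ_t [0,0]: t=0:+1/120 = 1/120; (3j)²=1/21 [(1 3 4; 0 2 -2)], sign=+1
B: triangle coeff Δ(1,3,4) = 1/252; Σ_t [0,0]: t=0:+1/240 = 1/240; (3j)²=1/12 [(1 3 4; -1 -2 3)], sign=-1
I_A²/I_B² = (1/21)/(1/12) = 4/7

4/7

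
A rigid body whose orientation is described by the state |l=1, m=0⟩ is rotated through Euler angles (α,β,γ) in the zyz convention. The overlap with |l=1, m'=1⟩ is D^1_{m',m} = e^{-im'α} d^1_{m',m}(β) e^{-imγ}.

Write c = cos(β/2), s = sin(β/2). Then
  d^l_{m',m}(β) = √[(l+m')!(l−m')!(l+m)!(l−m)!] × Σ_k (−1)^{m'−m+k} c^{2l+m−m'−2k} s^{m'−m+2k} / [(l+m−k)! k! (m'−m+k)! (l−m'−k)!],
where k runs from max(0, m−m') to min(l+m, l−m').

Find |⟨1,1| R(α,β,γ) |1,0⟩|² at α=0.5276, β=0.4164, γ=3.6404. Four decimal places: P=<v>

D^1_{1,0}(0.5276,0.4164,3.6404) = e^{-i·1·0.5276}·d^1_{1,0}(0.4164)·e^{-i·0·3.6404}. Compute d first:
With c≡cos(β/2)=0.978405 and s≡sin(β/2)=0.206699, N=[2·1·1·1]^{1/2}=1.414214
Admissible k: 0..0 (factorial args all ≥0)
  k=0: (−1)^1·1.4142/(1)·0.9784^1·0.2067^1 = -0.286004
d^1_{1,0}(0.4164) = -0.286004
|D^1_{1,0}|² = |d^1_{1,0}(β)|² = (-0.286004)² = 0.081798 (the z-rotation phases have unit modulus)

P=0.0818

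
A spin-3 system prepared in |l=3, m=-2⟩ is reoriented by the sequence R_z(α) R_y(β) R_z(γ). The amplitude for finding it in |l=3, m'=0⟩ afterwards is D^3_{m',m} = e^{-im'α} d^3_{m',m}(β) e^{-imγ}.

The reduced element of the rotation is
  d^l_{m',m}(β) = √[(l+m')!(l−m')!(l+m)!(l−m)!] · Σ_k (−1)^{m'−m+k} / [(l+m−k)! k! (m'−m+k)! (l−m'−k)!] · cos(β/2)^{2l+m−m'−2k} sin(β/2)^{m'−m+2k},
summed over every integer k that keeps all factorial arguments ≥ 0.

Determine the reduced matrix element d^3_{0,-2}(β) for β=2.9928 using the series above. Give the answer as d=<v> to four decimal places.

d^3_{0,-2}(β=2.9928) via the finite sum:
c=cos(2.992800/2)=0.074328, s=sin(2.992800/2)=0.997234; N=√[6·6·1·120]=65.726707
Admissible k: 0..1 (factorial args all ≥0)
  k=0: (−1)^2·65.7267/(12)·0.0743^4·0.9972^2 = +0.000166
  k=1: (−1)^3·65.7267/(12)·0.0743^2·0.9972^4 = -0.029926
d^3_{0,-2}(2.9928) = +0.000166 -0.029926 = -0.029760

d=-0.0298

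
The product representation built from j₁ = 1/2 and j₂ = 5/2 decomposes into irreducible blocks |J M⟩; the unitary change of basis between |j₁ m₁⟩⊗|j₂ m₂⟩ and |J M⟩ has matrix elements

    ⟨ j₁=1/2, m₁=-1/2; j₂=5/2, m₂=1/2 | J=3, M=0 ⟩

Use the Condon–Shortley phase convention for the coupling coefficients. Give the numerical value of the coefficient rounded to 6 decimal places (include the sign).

√[7·0!1!5!/7! · 0!1!3!2!3!3!] = √(72)
  +(−1)^0/∏(0,0,1,3,0,2)! = 1/12  (running 1/12)
⟨..|..⟩ = √(72)·(1/12) = +0.707107

+0.707107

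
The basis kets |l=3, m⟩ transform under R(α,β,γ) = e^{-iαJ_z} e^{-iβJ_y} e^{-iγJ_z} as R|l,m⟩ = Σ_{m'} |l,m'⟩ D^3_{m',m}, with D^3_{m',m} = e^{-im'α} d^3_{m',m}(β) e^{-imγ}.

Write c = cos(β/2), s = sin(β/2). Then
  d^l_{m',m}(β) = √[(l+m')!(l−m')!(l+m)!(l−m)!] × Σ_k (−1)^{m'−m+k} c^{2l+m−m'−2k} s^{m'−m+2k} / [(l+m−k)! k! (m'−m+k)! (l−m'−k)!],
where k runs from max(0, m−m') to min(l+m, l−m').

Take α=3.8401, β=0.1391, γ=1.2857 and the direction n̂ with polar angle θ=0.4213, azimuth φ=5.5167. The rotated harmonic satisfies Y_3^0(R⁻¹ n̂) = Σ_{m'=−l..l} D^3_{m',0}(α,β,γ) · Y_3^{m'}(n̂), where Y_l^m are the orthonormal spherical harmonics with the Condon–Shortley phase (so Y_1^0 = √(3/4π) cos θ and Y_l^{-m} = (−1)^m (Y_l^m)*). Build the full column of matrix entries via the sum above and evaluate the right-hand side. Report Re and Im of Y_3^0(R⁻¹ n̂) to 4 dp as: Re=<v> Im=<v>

Need the full column D^3_{m',0} for m'=−3..3 at α=3.8401, β=0.1391, γ=1.2857.
cos(β/2)=0.997582, sin(β/2)=0.069494
d^3_{-3,0}: single k=3 term ⇒ +0.001490;  D = +0.000746-0.001290i
d^3_{-2,0}: k∈[2..3] ⇒ +0.026197 -0.000127 = +0.026070;  D = +0.004508+0.025677i
d^3_{-1,0}: k∈[1..3] ⇒ +0.237838 -0.003463 +0.000006 = +0.234381;  D = -0.179490-0.150725i
d^3_{0,0}: k∈[0..3] ⇒ +0.985582 -0.043046 +0.000209 -0.000000 = +0.942745;  D = +0.942745+0.000000i
d^3_{1,0}: k∈[0..2] ⇒ -0.237838 +0.003463 -0.000006 = -0.234381;  D = +0.179490-0.150725i
d^3_{2,0}: k∈[0..1] ⇒ +0.026197 -0.000127 = +0.026070;  D = +0.004508-0.025677i
d^3_{3,0}: single k=0 term ⇒ -0.001490;  D = -0.000746-0.001290i
Y_3^{m'}(θ=0.4213,φ=5.5167) and Σ D·Y over m':
  (+0.0007-0.0013i)·(-0.0190+0.0213i)  (+0.0045+0.0257i)·(+0.0059+0.1559i)  (-0.1795-0.1507i)·(+0.3012+0.2900i)  (+0.9427+0.0000i)·(+0.3963+0.0000i)  (+0.1795-0.1507i)·(-0.3012+0.2900i)  (+0.0045-0.0257i)·(+0.0059-0.1559i)  (-0.0007-0.0013i)·(+0.0190+0.0213i)
Y_3^0(R⁻¹ n̂) = +0.345014+0.000000i

Re=0.3450 Im=0.0000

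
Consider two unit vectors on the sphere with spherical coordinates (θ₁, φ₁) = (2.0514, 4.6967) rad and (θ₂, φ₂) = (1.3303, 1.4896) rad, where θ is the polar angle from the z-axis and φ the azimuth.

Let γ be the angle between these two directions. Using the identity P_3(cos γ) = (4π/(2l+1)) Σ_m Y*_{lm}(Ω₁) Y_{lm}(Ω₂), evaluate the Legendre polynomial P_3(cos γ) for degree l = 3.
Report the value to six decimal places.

-0.823714

Summing Y*_{l m}(θ₁,φ₁)·Y_{l m}(θ₂,φ₂) over m ∈ [−3, 3]; prefactor 4π/(2·3+1) = 1.795196:
  term(m=-3) = -0.109044-0.021710i   from Y*(Ω₁)=+0.013686+0.290564i, Y(Ω₂)=-0.092188+0.370943i
  term(m=-2) = -0.084568-0.011144i   from Y*(Ω₁)=+0.371311-0.011655i, Y(Ω₂)=-0.226591-0.037124i
  term(m=-1) = +0.004415+0.000290i   from Y*(Ω₁)=-0.000309-0.019677i, Y(Ω₂)=-0.018236+0.224103i
  term(m=+0) = -0.080449+0.000000i   from Y*(Ω₁)=+0.333202-0.000000i, Y(Ω₂)=-0.241442+0.000000i
  term(m=+1) = +0.004415-0.000290i   from Y*(Ω₁)=+0.000309-0.019677i, Y(Ω₂)=+0.018236+0.224103i
  term(m=+2) = -0.084568+0.011144i   from Y*(Ω₁)=+0.371311+0.011655i, Y(Ω₂)=-0.226591+0.037124i
  term(m=+3) = -0.109044+0.021710i   from Y*(Ω₁)=-0.013686+0.290564i, Y(Ω₂)=+0.092188+0.370943i
Σ over m = -0.458843+0.000000i; ×(4π/7) → -0.823714+0.000000i. Real part: -0.823714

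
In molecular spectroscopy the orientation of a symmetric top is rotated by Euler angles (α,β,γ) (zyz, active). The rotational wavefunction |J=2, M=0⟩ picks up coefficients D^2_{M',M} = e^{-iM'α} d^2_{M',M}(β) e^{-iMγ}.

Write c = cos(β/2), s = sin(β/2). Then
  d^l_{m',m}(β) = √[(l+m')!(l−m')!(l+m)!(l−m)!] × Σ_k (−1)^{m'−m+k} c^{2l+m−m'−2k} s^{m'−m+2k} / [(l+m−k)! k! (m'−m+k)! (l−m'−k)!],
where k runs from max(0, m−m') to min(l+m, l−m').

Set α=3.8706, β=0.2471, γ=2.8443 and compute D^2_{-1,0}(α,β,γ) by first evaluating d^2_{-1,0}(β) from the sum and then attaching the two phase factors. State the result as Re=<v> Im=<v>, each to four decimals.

Re=-0.2166 Im=-0.1935

First d^2_{-1,0}(β=0.2471), then the phase factors e^{-i(-1)α} and e^{-i(0)γ}:
Half-angle: c=0.992377, s=0.123236. N=√(1·6·2·2)=4.898979
Admissible k: 1..2 (factorial args all ≥0)
  k=1: (−1)^0·4.8990/(2)·0.9924^3·0.1232^1 = +0.295015
  k=2: (−1)^1·4.8990/(2)·0.9924^1·0.1232^3 = -0.004550
d^2_{-1,0}(0.2471) = +0.295015 -0.004550 = +0.290465
Attach z-rotation phases: D = e^{-i(-1)(3.8706)}·(+0.290465)·e^{-i(0)(2.8443)} = -0.216639-0.193487i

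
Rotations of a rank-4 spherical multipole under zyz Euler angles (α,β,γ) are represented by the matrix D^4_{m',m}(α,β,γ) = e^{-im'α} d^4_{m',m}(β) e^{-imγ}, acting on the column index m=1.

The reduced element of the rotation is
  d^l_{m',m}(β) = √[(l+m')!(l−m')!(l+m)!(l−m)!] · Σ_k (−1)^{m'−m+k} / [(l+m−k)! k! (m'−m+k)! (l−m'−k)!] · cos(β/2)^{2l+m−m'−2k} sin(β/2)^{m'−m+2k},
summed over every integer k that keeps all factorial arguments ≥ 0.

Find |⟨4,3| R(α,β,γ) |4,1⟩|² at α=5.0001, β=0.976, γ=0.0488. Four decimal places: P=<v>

First d^4_{3,1}(β=0.9760), then the phase factors e^{-i(3)α} and e^{-i(1)γ}:
Half-angle: c=0.883272, s=0.468860. N=√(5040·1·120·6)=1904.940944
k∈{0,1} keeps every argument non-negative
  k=0: (−1)^2·1904.9409/(240)·0.8833^6·0.4689^2 = +0.828562
  k=1: (−1)^3·1904.9409/(144)·0.8833^4·0.4689^4 = -0.389109
d^4_{3,1}(0.9760) = +0.828562 -0.389109 = +0.439453
|D^4_{3,1}|² = |d^4_{3,1}(β)|² = (+0.439453)² = 0.193119 (the z-rotation phases have unit modulus)

P=0.1931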